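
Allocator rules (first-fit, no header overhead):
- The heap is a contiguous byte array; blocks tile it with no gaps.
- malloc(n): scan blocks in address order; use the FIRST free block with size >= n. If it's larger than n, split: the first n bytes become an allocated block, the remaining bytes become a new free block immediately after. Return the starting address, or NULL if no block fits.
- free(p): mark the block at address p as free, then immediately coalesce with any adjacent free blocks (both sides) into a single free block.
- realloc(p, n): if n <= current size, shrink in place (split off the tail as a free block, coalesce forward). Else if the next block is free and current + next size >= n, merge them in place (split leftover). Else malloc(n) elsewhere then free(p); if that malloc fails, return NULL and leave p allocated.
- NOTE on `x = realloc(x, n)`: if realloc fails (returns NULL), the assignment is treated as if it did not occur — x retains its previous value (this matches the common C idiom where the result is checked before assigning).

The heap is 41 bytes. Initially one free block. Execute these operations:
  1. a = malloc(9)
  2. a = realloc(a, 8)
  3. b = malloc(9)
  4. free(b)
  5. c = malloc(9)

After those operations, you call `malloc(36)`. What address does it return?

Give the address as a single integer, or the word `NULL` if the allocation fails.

Answer: NULL

Derivation:
Op 1: a = malloc(9) -> a = 0; heap: [0-8 ALLOC][9-40 FREE]
Op 2: a = realloc(a, 8) -> a = 0; heap: [0-7 ALLOC][8-40 FREE]
Op 3: b = malloc(9) -> b = 8; heap: [0-7 ALLOC][8-16 ALLOC][17-40 FREE]
Op 4: free(b) -> (freed b); heap: [0-7 ALLOC][8-40 FREE]
Op 5: c = malloc(9) -> c = 8; heap: [0-7 ALLOC][8-16 ALLOC][17-40 FREE]
malloc(36): first-fit scan over [0-7 ALLOC][8-16 ALLOC][17-40 FREE] -> NULL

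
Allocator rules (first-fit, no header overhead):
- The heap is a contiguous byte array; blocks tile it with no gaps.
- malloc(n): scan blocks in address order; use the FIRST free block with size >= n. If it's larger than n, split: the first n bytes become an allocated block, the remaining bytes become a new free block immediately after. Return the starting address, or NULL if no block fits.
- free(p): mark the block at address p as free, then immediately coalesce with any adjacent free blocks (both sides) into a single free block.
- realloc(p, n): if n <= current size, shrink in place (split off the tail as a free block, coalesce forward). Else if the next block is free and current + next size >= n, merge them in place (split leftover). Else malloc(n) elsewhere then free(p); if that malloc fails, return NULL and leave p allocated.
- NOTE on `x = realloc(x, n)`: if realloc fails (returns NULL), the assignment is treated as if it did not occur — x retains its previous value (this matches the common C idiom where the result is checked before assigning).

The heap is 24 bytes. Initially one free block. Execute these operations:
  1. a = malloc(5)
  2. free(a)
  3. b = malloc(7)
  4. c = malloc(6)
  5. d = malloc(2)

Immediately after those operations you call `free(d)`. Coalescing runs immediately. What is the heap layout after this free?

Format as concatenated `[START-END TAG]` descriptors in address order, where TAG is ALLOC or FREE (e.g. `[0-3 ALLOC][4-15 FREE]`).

Op 1: a = malloc(5) -> a = 0; heap: [0-4 ALLOC][5-23 FREE]
Op 2: free(a) -> (freed a); heap: [0-23 FREE]
Op 3: b = malloc(7) -> b = 0; heap: [0-6 ALLOC][7-23 FREE]
Op 4: c = malloc(6) -> c = 7; heap: [0-6 ALLOC][7-12 ALLOC][13-23 FREE]
Op 5: d = malloc(2) -> d = 13; heap: [0-6 ALLOC][7-12 ALLOC][13-14 ALLOC][15-23 FREE]
free(d): d = 13 -> block [13-14 ALLOC]; mark free, coalesce with adjacent free neighbors -> [0-6 ALLOC][7-12 ALLOC][13-23 FREE]

Answer: [0-6 ALLOC][7-12 ALLOC][13-23 FREE]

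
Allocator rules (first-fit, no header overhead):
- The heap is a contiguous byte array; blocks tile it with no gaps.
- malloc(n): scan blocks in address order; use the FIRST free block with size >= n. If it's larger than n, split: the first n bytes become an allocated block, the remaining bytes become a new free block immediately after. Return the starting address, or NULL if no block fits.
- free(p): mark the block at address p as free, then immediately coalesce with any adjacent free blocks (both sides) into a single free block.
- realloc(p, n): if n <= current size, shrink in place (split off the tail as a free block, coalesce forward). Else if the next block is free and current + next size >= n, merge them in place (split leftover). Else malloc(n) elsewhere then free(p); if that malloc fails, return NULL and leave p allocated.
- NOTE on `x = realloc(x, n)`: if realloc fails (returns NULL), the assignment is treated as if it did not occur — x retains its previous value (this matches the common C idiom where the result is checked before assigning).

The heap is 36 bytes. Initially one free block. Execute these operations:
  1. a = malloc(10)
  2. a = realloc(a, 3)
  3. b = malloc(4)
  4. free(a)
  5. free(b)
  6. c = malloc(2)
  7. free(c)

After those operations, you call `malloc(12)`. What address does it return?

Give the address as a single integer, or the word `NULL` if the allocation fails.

Answer: 0

Derivation:
Op 1: a = malloc(10) -> a = 0; heap: [0-9 ALLOC][10-35 FREE]
Op 2: a = realloc(a, 3) -> a = 0; heap: [0-2 ALLOC][3-35 FREE]
Op 3: b = malloc(4) -> b = 3; heap: [0-2 ALLOC][3-6 ALLOC][7-35 FREE]
Op 4: free(a) -> (freed a); heap: [0-2 FREE][3-6 ALLOC][7-35 FREE]
Op 5: free(b) -> (freed b); heap: [0-35 FREE]
Op 6: c = malloc(2) -> c = 0; heap: [0-1 ALLOC][2-35 FREE]
Op 7: free(c) -> (freed c); heap: [0-35 FREE]
malloc(12): first-fit scan over [0-35 FREE] -> 0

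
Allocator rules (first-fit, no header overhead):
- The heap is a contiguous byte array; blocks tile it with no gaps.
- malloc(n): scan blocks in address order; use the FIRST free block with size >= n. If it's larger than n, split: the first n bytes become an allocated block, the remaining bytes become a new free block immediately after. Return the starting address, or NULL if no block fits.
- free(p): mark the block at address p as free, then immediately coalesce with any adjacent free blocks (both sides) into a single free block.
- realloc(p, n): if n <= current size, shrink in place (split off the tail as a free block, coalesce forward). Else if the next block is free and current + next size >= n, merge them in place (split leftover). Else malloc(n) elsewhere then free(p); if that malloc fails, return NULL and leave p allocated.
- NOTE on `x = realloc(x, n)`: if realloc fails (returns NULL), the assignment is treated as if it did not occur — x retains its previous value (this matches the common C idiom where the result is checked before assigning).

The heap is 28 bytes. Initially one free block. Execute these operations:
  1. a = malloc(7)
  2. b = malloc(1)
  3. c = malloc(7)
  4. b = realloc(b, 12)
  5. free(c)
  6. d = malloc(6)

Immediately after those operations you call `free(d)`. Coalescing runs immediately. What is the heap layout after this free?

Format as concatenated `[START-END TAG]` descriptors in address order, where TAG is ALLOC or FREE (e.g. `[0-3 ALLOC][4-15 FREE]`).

Op 1: a = malloc(7) -> a = 0; heap: [0-6 ALLOC][7-27 FREE]
Op 2: b = malloc(1) -> b = 7; heap: [0-6 ALLOC][7-7 ALLOC][8-27 FREE]
Op 3: c = malloc(7) -> c = 8; heap: [0-6 ALLOC][7-7 ALLOC][8-14 ALLOC][15-27 FREE]
Op 4: b = realloc(b, 12) -> b = 15; heap: [0-6 ALLOC][7-7 FREE][8-14 ALLOC][15-26 ALLOC][27-27 FREE]
Op 5: free(c) -> (freed c); heap: [0-6 ALLOC][7-14 FREE][15-26 ALLOC][27-27 FREE]
Op 6: d = malloc(6) -> d = 7; heap: [0-6 ALLOC][7-12 ALLOC][13-14 FREE][15-26 ALLOC][27-27 FREE]
free(d): d = 7 -> block [7-12 ALLOC]; mark free, coalesce with adjacent free neighbors -> [0-6 ALLOC][7-14 FREE][15-26 ALLOC][27-27 FREE]

Answer: [0-6 ALLOC][7-14 FREE][15-26 ALLOC][27-27 FREE]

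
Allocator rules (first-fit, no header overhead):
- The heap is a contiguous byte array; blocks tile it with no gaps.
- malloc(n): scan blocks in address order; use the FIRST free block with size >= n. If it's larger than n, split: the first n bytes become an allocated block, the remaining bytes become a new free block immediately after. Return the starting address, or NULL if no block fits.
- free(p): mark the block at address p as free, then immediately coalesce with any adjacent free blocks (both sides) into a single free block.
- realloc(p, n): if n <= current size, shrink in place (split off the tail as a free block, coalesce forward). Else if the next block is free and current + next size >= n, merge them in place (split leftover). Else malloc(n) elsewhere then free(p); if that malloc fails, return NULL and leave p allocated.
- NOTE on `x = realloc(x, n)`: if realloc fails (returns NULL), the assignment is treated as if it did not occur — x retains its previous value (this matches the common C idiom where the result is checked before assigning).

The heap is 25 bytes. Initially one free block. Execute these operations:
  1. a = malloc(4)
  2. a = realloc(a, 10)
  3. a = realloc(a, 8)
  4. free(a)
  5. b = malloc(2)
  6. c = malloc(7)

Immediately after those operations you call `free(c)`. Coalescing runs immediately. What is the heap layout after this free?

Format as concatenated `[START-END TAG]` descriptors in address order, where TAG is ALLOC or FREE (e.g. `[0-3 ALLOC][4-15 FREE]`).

Answer: [0-1 ALLOC][2-24 FREE]

Derivation:
Op 1: a = malloc(4) -> a = 0; heap: [0-3 ALLOC][4-24 FREE]
Op 2: a = realloc(a, 10) -> a = 0; heap: [0-9 ALLOC][10-24 FREE]
Op 3: a = realloc(a, 8) -> a = 0; heap: [0-7 ALLOC][8-24 FREE]
Op 4: free(a) -> (freed a); heap: [0-24 FREE]
Op 5: b = malloc(2) -> b = 0; heap: [0-1 ALLOC][2-24 FREE]
Op 6: c = malloc(7) -> c = 2; heap: [0-1 ALLOC][2-8 ALLOC][9-24 FREE]
free(c): c = 2 -> block [2-8 ALLOC]; mark free, coalesce with adjacent free neighbors -> [0-1 ALLOC][2-24 FREE]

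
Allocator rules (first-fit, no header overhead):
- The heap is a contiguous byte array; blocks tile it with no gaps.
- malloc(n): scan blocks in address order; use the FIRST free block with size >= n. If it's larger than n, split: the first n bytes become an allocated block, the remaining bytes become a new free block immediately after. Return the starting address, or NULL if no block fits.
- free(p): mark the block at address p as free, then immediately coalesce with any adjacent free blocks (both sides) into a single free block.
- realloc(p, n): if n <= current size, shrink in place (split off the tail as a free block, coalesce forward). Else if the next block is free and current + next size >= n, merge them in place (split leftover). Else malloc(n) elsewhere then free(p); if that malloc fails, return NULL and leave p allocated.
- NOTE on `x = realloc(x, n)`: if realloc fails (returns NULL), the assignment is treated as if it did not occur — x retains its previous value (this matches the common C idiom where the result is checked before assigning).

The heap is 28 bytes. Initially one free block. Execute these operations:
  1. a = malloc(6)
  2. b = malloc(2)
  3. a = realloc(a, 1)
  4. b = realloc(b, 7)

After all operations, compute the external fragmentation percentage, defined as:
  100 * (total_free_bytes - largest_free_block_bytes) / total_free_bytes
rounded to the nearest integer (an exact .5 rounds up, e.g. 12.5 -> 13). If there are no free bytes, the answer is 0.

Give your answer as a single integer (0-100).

Op 1: a = malloc(6) -> a = 0; heap: [0-5 ALLOC][6-27 FREE]
Op 2: b = malloc(2) -> b = 6; heap: [0-5 ALLOC][6-7 ALLOC][8-27 FREE]
Op 3: a = realloc(a, 1) -> a = 0; heap: [0-0 ALLOC][1-5 FREE][6-7 ALLOC][8-27 FREE]
Op 4: b = realloc(b, 7) -> b = 6; heap: [0-0 ALLOC][1-5 FREE][6-12 ALLOC][13-27 FREE]
Free blocks: [5 15] total_free=20 largest=15 -> 100*(20-15)/20 = 500/20 = 25

Answer: 25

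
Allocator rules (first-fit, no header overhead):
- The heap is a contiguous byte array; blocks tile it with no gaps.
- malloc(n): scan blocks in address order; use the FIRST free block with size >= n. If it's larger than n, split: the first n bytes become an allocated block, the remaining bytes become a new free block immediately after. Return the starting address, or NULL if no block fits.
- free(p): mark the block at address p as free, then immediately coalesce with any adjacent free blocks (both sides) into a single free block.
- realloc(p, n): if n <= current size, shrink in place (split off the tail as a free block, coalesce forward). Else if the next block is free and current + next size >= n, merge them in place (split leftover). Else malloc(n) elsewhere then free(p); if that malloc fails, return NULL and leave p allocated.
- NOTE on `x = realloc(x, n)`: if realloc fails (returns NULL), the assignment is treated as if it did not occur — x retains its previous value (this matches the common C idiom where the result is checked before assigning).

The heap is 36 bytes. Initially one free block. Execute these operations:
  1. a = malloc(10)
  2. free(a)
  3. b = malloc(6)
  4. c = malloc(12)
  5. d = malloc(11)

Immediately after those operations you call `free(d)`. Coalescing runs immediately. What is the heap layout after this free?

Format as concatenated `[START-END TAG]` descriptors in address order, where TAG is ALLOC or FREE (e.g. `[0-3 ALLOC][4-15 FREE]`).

Answer: [0-5 ALLOC][6-17 ALLOC][18-35 FREE]

Derivation:
Op 1: a = malloc(10) -> a = 0; heap: [0-9 ALLOC][10-35 FREE]
Op 2: free(a) -> (freed a); heap: [0-35 FREE]
Op 3: b = malloc(6) -> b = 0; heap: [0-5 ALLOC][6-35 FREE]
Op 4: c = malloc(12) -> c = 6; heap: [0-5 ALLOC][6-17 ALLOC][18-35 FREE]
Op 5: d = malloc(11) -> d = 18; heap: [0-5 ALLOC][6-17 ALLOC][18-28 ALLOC][29-35 FREE]
free(d): d = 18 -> block [18-28 ALLOC]; mark free, coalesce with adjacent free neighbors -> [0-5 ALLOC][6-17 ALLOC][18-35 FREE]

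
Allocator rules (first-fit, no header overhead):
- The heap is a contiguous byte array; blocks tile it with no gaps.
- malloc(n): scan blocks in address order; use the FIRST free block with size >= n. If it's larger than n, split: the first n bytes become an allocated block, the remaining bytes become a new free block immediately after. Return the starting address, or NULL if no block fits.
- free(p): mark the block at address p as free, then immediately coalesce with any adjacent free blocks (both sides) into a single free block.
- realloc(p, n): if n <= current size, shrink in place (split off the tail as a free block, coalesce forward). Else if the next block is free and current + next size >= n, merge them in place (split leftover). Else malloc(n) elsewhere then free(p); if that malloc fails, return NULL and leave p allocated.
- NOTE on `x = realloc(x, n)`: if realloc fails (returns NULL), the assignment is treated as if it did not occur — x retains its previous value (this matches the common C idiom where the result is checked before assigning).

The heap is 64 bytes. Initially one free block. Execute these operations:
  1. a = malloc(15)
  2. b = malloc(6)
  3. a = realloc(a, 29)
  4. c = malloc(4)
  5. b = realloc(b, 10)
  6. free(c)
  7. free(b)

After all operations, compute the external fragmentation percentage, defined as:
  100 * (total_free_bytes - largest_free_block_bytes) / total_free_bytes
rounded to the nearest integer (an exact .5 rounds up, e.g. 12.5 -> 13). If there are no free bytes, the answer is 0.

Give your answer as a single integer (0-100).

Op 1: a = malloc(15) -> a = 0; heap: [0-14 ALLOC][15-63 FREE]
Op 2: b = malloc(6) -> b = 15; heap: [0-14 ALLOC][15-20 ALLOC][21-63 FREE]
Op 3: a = realloc(a, 29) -> a = 21; heap: [0-14 FREE][15-20 ALLOC][21-49 ALLOC][50-63 FREE]
Op 4: c = malloc(4) -> c = 0; heap: [0-3 ALLOC][4-14 FREE][15-20 ALLOC][21-49 ALLOC][50-63 FREE]
Op 5: b = realloc(b, 10) -> b = 4; heap: [0-3 ALLOC][4-13 ALLOC][14-20 FREE][21-49 ALLOC][50-63 FREE]
Op 6: free(c) -> (freed c); heap: [0-3 FREE][4-13 ALLOC][14-20 FREE][21-49 ALLOC][50-63 FREE]
Op 7: free(b) -> (freed b); heap: [0-20 FREE][21-49 ALLOC][50-63 FREE]
Free blocks: [21 14] total_free=35 largest=21 -> 100*(35-21)/35 = 1400/35 = 40

Answer: 40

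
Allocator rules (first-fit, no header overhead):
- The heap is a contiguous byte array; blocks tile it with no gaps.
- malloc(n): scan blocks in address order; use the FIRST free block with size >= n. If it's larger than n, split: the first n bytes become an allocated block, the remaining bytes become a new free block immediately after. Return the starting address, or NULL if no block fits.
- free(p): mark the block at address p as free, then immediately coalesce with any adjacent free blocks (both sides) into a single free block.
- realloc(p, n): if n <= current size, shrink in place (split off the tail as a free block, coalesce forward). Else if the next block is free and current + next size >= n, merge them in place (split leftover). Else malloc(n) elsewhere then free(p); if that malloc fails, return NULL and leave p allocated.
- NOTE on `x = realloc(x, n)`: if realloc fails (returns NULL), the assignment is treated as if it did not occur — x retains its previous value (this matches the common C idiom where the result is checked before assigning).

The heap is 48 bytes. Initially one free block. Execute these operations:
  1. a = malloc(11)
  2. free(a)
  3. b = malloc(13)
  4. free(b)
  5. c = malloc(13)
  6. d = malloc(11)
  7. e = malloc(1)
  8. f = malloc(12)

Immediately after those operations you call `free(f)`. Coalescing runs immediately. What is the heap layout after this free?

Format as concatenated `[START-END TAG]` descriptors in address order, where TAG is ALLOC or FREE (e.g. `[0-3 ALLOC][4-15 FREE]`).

Answer: [0-12 ALLOC][13-23 ALLOC][24-24 ALLOC][25-47 FREE]

Derivation:
Op 1: a = malloc(11) -> a = 0; heap: [0-10 ALLOC][11-47 FREE]
Op 2: free(a) -> (freed a); heap: [0-47 FREE]
Op 3: b = malloc(13) -> b = 0; heap: [0-12 ALLOC][13-47 FREE]
Op 4: free(b) -> (freed b); heap: [0-47 FREE]
Op 5: c = malloc(13) -> c = 0; heap: [0-12 ALLOC][13-47 FREE]
Op 6: d = malloc(11) -> d = 13; heap: [0-12 ALLOC][13-23 ALLOC][24-47 FREE]
Op 7: e = malloc(1) -> e = 24; heap: [0-12 ALLOC][13-23 ALLOC][24-24 ALLOC][25-47 FREE]
Op 8: f = malloc(12) -> f = 25; heap: [0-12 ALLOC][13-23 ALLOC][24-24 ALLOC][25-36 ALLOC][37-47 FREE]
free(f): f = 25 -> block [25-36 ALLOC]; mark free, coalesce with adjacent free neighbors -> [0-12 ALLOC][13-23 ALLOC][24-24 ALLOC][25-47 FREE]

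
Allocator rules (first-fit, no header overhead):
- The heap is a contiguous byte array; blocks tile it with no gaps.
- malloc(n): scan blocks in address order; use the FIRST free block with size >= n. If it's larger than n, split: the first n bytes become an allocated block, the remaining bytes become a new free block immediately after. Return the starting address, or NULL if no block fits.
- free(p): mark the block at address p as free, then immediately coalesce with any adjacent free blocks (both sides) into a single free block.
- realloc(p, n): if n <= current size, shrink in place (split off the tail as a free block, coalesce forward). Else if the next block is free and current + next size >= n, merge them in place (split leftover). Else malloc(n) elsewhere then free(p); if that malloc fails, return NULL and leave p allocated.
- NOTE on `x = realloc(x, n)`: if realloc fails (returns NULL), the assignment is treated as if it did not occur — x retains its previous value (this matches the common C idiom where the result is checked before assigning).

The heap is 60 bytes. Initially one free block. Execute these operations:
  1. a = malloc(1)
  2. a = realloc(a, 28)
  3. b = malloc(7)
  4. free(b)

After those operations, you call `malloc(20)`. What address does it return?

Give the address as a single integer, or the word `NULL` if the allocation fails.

Op 1: a = malloc(1) -> a = 0; heap: [0-0 ALLOC][1-59 FREE]
Op 2: a = realloc(a, 28) -> a = 0; heap: [0-27 ALLOC][28-59 FREE]
Op 3: b = malloc(7) -> b = 28; heap: [0-27 ALLOC][28-34 ALLOC][35-59 FREE]
Op 4: free(b) -> (freed b); heap: [0-27 ALLOC][28-59 FREE]
malloc(20): first-fit scan over [0-27 ALLOC][28-59 FREE] -> 28

Answer: 28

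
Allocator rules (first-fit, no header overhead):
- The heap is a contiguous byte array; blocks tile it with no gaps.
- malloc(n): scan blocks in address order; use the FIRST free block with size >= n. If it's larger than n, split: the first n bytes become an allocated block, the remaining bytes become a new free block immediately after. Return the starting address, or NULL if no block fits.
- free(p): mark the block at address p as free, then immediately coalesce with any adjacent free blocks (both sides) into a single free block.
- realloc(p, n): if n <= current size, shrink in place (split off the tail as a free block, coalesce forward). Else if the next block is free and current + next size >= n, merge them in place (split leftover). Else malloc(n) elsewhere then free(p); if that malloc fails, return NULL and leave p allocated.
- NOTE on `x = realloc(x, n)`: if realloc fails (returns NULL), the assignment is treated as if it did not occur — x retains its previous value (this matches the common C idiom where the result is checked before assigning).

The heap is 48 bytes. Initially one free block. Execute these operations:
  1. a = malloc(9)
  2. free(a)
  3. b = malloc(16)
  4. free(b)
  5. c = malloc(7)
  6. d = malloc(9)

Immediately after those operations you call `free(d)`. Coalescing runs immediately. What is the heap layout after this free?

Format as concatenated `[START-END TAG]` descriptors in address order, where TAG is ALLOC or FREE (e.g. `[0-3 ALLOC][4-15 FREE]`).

Answer: [0-6 ALLOC][7-47 FREE]

Derivation:
Op 1: a = malloc(9) -> a = 0; heap: [0-8 ALLOC][9-47 FREE]
Op 2: free(a) -> (freed a); heap: [0-47 FREE]
Op 3: b = malloc(16) -> b = 0; heap: [0-15 ALLOC][16-47 FREE]
Op 4: free(b) -> (freed b); heap: [0-47 FREE]
Op 5: c = malloc(7) -> c = 0; heap: [0-6 ALLOC][7-47 FREE]
Op 6: d = malloc(9) -> d = 7; heap: [0-6 ALLOC][7-15 ALLOC][16-47 FREE]
free(d): d = 7 -> block [7-15 ALLOC]; mark free, coalesce with adjacent free neighbors -> [0-6 ALLOC][7-47 FREE]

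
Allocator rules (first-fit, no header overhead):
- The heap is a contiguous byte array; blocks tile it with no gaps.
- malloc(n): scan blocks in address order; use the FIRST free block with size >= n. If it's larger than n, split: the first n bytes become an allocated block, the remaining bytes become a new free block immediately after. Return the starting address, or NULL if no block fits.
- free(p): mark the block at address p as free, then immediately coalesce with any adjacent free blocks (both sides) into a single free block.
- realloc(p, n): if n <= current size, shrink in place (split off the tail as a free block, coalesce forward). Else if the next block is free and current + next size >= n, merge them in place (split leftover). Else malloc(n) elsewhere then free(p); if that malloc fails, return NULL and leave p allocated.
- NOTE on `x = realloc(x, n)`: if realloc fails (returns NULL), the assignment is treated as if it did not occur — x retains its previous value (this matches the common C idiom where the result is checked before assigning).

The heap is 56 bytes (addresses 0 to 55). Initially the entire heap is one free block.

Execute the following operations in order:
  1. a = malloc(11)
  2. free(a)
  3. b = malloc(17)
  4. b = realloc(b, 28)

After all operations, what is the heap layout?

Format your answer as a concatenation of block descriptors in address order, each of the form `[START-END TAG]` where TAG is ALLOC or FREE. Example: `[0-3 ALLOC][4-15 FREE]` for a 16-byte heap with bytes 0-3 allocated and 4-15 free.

Answer: [0-27 ALLOC][28-55 FREE]

Derivation:
Op 1: a = malloc(11) -> a = 0; heap: [0-10 ALLOC][11-55 FREE]
Op 2: free(a) -> (freed a); heap: [0-55 FREE]
Op 3: b = malloc(17) -> b = 0; heap: [0-16 ALLOC][17-55 FREE]
Op 4: b = realloc(b, 28) -> b = 0; heap: [0-27 ALLOC][28-55 FREE]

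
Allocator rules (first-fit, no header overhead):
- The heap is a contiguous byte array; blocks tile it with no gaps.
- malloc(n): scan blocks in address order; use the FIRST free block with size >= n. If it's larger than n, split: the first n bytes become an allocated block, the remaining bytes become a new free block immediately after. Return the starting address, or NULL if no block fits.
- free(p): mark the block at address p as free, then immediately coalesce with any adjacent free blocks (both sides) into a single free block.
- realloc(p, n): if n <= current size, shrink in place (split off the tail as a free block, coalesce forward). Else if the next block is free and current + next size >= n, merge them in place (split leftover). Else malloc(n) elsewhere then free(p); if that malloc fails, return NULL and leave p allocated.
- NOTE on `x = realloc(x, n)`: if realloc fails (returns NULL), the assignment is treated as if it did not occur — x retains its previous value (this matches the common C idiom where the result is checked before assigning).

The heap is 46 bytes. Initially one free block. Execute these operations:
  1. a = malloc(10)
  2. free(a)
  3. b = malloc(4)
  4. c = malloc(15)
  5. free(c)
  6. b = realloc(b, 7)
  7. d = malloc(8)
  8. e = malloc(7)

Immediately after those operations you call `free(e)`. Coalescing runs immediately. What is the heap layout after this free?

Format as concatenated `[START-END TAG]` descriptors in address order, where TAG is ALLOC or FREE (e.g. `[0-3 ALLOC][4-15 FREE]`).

Answer: [0-6 ALLOC][7-14 ALLOC][15-45 FREE]

Derivation:
Op 1: a = malloc(10) -> a = 0; heap: [0-9 ALLOC][10-45 FREE]
Op 2: free(a) -> (freed a); heap: [0-45 FREE]
Op 3: b = malloc(4) -> b = 0; heap: [0-3 ALLOC][4-45 FREE]
Op 4: c = malloc(15) -> c = 4; heap: [0-3 ALLOC][4-18 ALLOC][19-45 FREE]
Op 5: free(c) -> (freed c); heap: [0-3 ALLOC][4-45 FREE]
Op 6: b = realloc(b, 7) -> b = 0; heap: [0-6 ALLOC][7-45 FREE]
Op 7: d = malloc(8) -> d = 7; heap: [0-6 ALLOC][7-14 ALLOC][15-45 FREE]
Op 8: e = malloc(7) -> e = 15; heap: [0-6 ALLOC][7-14 ALLOC][15-21 ALLOC][22-45 FREE]
free(e): e = 15 -> block [15-21 ALLOC]; mark free, coalesce with adjacent free neighbors -> [0-6 ALLOC][7-14 ALLOC][15-45 FREE]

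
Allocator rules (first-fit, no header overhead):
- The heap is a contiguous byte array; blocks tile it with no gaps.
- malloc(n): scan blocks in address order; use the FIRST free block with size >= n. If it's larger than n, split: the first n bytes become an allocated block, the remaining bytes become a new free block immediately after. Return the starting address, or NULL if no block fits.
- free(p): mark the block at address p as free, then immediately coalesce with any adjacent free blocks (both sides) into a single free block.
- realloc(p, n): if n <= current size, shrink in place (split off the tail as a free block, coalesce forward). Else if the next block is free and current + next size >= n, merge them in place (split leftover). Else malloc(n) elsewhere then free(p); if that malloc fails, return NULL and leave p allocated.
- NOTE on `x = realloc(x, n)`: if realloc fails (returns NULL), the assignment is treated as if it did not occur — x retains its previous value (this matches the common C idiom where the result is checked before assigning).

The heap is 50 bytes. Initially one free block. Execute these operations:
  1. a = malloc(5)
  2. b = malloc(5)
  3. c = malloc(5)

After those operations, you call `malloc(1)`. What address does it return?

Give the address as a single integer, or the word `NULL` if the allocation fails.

Op 1: a = malloc(5) -> a = 0; heap: [0-4 ALLOC][5-49 FREE]
Op 2: b = malloc(5) -> b = 5; heap: [0-4 ALLOC][5-9 ALLOC][10-49 FREE]
Op 3: c = malloc(5) -> c = 10; heap: [0-4 ALLOC][5-9 ALLOC][10-14 ALLOC][15-49 FREE]
malloc(1): first-fit scan over [0-4 ALLOC][5-9 ALLOC][10-14 ALLOC][15-49 FREE] -> 15

Answer: 15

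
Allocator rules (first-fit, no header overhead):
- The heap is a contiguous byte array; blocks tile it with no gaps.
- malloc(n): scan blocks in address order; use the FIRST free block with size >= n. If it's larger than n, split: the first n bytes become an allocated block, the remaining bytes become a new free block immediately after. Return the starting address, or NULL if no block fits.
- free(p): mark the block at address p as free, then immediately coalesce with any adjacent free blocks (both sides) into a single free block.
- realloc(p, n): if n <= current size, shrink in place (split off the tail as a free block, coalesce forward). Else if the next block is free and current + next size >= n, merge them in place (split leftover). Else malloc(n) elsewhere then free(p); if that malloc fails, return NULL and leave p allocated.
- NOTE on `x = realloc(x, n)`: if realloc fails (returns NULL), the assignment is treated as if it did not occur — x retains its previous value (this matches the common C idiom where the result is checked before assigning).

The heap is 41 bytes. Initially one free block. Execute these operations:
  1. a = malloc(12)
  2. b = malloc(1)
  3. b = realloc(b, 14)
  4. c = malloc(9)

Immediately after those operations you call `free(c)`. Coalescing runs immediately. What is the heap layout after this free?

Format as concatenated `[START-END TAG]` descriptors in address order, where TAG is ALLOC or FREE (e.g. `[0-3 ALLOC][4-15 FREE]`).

Op 1: a = malloc(12) -> a = 0; heap: [0-11 ALLOC][12-40 FREE]
Op 2: b = malloc(1) -> b = 12; heap: [0-11 ALLOC][12-12 ALLOC][13-40 FREE]
Op 3: b = realloc(b, 14) -> b = 12; heap: [0-11 ALLOC][12-25 ALLOC][26-40 FREE]
Op 4: c = malloc(9) -> c = 26; heap: [0-11 ALLOC][12-25 ALLOC][26-34 ALLOC][35-40 FREE]
free(c): c = 26 -> block [26-34 ALLOC]; mark free, coalesce with adjacent free neighbors -> [0-11 ALLOC][12-25 ALLOC][26-40 FREE]

Answer: [0-11 ALLOC][12-25 ALLOC][26-40 FREE]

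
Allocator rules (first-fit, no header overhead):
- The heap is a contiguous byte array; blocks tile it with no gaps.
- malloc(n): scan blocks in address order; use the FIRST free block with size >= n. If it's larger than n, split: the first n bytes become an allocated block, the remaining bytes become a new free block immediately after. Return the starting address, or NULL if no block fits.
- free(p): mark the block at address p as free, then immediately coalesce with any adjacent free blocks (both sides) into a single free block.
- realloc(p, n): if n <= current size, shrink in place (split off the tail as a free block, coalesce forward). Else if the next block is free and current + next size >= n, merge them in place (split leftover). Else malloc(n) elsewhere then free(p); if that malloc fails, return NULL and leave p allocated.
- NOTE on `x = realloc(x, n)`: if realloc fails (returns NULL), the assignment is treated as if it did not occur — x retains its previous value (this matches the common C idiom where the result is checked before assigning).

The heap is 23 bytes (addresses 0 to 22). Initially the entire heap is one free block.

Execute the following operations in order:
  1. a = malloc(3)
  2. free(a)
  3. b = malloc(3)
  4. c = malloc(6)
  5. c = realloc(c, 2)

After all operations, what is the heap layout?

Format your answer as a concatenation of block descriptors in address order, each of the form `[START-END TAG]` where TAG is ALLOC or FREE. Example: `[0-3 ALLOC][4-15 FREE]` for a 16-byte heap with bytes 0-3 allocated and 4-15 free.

Op 1: a = malloc(3) -> a = 0; heap: [0-2 ALLOC][3-22 FREE]
Op 2: free(a) -> (freed a); heap: [0-22 FREE]
Op 3: b = malloc(3) -> b = 0; heap: [0-2 ALLOC][3-22 FREE]
Op 4: c = malloc(6) -> c = 3; heap: [0-2 ALLOC][3-8 ALLOC][9-22 FREE]
Op 5: c = realloc(c, 2) -> c = 3; heap: [0-2 ALLOC][3-4 ALLOC][5-22 FREE]

Answer: [0-2 ALLOC][3-4 ALLOC][5-22 FREE]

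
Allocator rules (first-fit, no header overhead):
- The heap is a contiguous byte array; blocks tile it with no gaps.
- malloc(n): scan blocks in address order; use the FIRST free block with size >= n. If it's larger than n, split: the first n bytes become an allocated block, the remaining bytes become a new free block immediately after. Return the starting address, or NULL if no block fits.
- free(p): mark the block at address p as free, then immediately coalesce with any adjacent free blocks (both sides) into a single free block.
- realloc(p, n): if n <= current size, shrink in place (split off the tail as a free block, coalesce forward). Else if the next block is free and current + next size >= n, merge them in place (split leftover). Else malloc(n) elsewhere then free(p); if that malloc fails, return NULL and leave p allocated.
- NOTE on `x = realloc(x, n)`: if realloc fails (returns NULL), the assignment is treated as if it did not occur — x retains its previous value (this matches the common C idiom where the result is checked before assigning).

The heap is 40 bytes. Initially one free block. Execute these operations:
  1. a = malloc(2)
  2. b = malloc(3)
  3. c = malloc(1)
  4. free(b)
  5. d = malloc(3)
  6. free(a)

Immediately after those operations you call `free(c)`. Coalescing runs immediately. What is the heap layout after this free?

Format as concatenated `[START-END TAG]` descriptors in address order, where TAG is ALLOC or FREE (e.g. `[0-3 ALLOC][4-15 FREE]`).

Op 1: a = malloc(2) -> a = 0; heap: [0-1 ALLOC][2-39 FREE]
Op 2: b = malloc(3) -> b = 2; heap: [0-1 ALLOC][2-4 ALLOC][5-39 FREE]
Op 3: c = malloc(1) -> c = 5; heap: [0-1 ALLOC][2-4 ALLOC][5-5 ALLOC][6-39 FREE]
Op 4: free(b) -> (freed b); heap: [0-1 ALLOC][2-4 FREE][5-5 ALLOC][6-39 FREE]
Op 5: d = malloc(3) -> d = 2; heap: [0-1 ALLOC][2-4 ALLOC][5-5 ALLOC][6-39 FREE]
Op 6: free(a) -> (freed a); heap: [0-1 FREE][2-4 ALLOC][5-5 ALLOC][6-39 FREE]
free(c): c = 5 -> block [5-5 ALLOC]; mark free, coalesce with adjacent free neighbors -> [0-1 FREE][2-4 ALLOC][5-39 FREE]

Answer: [0-1 FREE][2-4 ALLOC][5-39 FREE]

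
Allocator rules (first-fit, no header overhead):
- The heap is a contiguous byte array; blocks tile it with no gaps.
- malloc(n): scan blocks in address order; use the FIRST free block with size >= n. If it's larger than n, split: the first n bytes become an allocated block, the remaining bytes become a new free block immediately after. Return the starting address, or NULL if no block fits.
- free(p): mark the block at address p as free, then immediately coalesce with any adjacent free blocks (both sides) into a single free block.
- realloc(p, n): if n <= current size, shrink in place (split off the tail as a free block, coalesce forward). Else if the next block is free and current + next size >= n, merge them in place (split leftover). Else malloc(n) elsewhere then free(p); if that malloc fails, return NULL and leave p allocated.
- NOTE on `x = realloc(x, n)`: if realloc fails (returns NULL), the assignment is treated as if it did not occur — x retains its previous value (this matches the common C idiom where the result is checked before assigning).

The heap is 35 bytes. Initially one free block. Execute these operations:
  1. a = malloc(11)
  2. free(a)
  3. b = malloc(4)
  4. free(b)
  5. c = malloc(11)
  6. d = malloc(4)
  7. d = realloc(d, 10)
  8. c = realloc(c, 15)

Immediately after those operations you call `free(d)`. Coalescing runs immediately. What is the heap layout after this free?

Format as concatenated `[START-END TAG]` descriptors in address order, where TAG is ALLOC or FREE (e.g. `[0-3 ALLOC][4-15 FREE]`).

Op 1: a = malloc(11) -> a = 0; heap: [0-10 ALLOC][11-34 FREE]
Op 2: free(a) -> (freed a); heap: [0-34 FREE]
Op 3: b = malloc(4) -> b = 0; heap: [0-3 ALLOC][4-34 FREE]
Op 4: free(b) -> (freed b); heap: [0-34 FREE]
Op 5: c = malloc(11) -> c = 0; heap: [0-10 ALLOC][11-34 FREE]
Op 6: d = malloc(4) -> d = 11; heap: [0-10 ALLOC][11-14 ALLOC][15-34 FREE]
Op 7: d = realloc(d, 10) -> d = 11; heap: [0-10 ALLOC][11-20 ALLOC][21-34 FREE]
Op 8: c = realloc(c, 15) -> NULL (c unchanged); heap: [0-10 ALLOC][11-20 ALLOC][21-34 FREE]
free(d): d = 11 -> block [11-20 ALLOC]; mark free, coalesce with adjacent free neighbors -> [0-10 ALLOC][11-34 FREE]

Answer: [0-10 ALLOC][11-34 FREE]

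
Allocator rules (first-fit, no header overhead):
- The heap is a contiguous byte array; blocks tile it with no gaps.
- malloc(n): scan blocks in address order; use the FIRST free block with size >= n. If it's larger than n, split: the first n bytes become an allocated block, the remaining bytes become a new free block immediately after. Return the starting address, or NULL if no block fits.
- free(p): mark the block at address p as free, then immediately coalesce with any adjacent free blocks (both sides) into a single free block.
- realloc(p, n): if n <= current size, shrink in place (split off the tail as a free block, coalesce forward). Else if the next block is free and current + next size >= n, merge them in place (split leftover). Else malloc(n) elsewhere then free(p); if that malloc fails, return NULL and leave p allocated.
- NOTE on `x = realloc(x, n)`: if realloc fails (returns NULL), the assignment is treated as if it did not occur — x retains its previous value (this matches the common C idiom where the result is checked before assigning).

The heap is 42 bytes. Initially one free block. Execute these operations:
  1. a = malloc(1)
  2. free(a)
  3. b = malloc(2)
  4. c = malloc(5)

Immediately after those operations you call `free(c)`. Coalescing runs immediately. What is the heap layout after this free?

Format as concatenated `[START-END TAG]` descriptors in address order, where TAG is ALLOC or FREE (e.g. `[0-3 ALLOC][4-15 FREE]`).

Op 1: a = malloc(1) -> a = 0; heap: [0-0 ALLOC][1-41 FREE]
Op 2: free(a) -> (freed a); heap: [0-41 FREE]
Op 3: b = malloc(2) -> b = 0; heap: [0-1 ALLOC][2-41 FREE]
Op 4: c = malloc(5) -> c = 2; heap: [0-1 ALLOC][2-6 ALLOC][7-41 FREE]
free(c): c = 2 -> block [2-6 ALLOC]; mark free, coalesce with adjacent free neighbors -> [0-1 ALLOC][2-41 FREE]

Answer: [0-1 ALLOC][2-41 FREE]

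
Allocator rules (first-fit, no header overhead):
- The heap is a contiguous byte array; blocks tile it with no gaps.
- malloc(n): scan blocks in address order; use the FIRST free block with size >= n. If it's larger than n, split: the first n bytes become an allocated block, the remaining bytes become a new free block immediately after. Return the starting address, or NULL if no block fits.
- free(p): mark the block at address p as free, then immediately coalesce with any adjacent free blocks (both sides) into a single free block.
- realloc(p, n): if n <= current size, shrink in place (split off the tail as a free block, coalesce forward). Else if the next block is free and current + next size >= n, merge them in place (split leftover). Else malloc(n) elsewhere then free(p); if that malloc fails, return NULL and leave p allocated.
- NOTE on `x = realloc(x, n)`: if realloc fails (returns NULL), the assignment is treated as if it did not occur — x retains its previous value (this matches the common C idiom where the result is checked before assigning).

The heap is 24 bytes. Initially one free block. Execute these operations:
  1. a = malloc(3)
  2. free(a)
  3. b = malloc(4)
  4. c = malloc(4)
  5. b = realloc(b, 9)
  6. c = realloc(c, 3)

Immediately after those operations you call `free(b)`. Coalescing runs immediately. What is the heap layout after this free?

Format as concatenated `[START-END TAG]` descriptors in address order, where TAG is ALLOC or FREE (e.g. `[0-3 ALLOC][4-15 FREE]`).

Op 1: a = malloc(3) -> a = 0; heap: [0-2 ALLOC][3-23 FREE]
Op 2: free(a) -> (freed a); heap: [0-23 FREE]
Op 3: b = malloc(4) -> b = 0; heap: [0-3 ALLOC][4-23 FREE]
Op 4: c = malloc(4) -> c = 4; heap: [0-3 ALLOC][4-7 ALLOC][8-23 FREE]
Op 5: b = realloc(b, 9) -> b = 8; heap: [0-3 FREE][4-7 ALLOC][8-16 ALLOC][17-23 FREE]
Op 6: c = realloc(c, 3) -> c = 4; heap: [0-3 FREE][4-6 ALLOC][7-7 FREE][8-16 ALLOC][17-23 FREE]
free(b): b = 8 -> block [8-16 ALLOC]; mark free, coalesce with adjacent free neighbors -> [0-3 FREE][4-6 ALLOC][7-23 FREE]

Answer: [0-3 FREE][4-6 ALLOC][7-23 FREE]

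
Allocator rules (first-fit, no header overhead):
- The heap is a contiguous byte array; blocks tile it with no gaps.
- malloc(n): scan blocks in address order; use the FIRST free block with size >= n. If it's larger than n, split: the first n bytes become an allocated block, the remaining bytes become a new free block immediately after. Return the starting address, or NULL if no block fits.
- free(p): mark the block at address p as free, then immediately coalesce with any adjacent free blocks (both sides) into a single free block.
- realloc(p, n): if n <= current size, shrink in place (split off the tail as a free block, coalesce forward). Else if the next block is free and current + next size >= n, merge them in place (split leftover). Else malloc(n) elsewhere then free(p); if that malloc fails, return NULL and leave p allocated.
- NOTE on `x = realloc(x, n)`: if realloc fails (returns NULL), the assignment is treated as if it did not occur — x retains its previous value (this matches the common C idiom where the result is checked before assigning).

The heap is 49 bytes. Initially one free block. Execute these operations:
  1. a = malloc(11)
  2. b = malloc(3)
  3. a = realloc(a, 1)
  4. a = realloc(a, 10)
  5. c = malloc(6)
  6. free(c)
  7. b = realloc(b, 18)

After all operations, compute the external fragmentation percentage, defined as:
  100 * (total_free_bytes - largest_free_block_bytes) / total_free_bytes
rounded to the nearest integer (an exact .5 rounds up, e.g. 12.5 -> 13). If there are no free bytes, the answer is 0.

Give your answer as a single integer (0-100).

Answer: 5

Derivation:
Op 1: a = malloc(11) -> a = 0; heap: [0-10 ALLOC][11-48 FREE]
Op 2: b = malloc(3) -> b = 11; heap: [0-10 ALLOC][11-13 ALLOC][14-48 FREE]
Op 3: a = realloc(a, 1) -> a = 0; heap: [0-0 ALLOC][1-10 FREE][11-13 ALLOC][14-48 FREE]
Op 4: a = realloc(a, 10) -> a = 0; heap: [0-9 ALLOC][10-10 FREE][11-13 ALLOC][14-48 FREE]
Op 5: c = malloc(6) -> c = 14; heap: [0-9 ALLOC][10-10 FREE][11-13 ALLOC][14-19 ALLOC][20-48 FREE]
Op 6: free(c) -> (freed c); heap: [0-9 ALLOC][10-10 FREE][11-13 ALLOC][14-48 FREE]
Op 7: b = realloc(b, 18) -> b = 11; heap: [0-9 ALLOC][10-10 FREE][11-28 ALLOC][29-48 FREE]
Free blocks: [1 20] total_free=21 largest=20 -> 100*(21-20)/21 = 100/21 ≈ 4.762 -> rounds to 5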